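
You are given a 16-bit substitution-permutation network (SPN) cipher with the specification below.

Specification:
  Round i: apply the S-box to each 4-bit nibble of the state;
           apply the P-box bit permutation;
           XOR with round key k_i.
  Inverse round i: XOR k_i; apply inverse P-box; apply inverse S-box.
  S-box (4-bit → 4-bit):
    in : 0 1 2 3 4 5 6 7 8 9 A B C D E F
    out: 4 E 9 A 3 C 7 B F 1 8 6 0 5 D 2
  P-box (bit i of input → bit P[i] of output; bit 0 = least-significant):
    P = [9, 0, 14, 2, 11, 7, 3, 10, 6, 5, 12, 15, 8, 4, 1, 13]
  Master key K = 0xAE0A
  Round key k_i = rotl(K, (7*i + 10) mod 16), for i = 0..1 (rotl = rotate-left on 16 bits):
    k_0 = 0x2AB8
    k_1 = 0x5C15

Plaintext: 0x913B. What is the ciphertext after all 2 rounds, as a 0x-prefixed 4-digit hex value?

0x5AAD

s_0 = plaintext = 0x913B
s_1 = Round(s_0, k_0) = 0xFF19
s_2 = Round(s_1, k_1) = 0x5AAD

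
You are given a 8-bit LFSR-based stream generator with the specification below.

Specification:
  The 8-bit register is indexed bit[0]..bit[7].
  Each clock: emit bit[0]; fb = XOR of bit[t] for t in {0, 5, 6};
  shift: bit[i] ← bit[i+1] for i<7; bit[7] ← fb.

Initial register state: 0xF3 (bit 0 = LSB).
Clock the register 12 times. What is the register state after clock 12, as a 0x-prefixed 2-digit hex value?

0xD6

reg_0 = 0xF3
clock 1: out=1, reg = 0xF9
clock 2: out=1, reg = 0xFC
clock 3: out=0, reg = 0x7E
clock 4: out=0, reg = 0x3F
clock 5: out=1, reg = 0x1F
clock 6: out=1, reg = 0x8F
clock 7: out=1, reg = 0xC7
clock 8: out=1, reg = 0x63
clock 9: out=1, reg = 0xB1
clock 10: out=1, reg = 0x58
clock 11: out=0, reg = 0xAC
clock 12: out=0, reg = 0xD6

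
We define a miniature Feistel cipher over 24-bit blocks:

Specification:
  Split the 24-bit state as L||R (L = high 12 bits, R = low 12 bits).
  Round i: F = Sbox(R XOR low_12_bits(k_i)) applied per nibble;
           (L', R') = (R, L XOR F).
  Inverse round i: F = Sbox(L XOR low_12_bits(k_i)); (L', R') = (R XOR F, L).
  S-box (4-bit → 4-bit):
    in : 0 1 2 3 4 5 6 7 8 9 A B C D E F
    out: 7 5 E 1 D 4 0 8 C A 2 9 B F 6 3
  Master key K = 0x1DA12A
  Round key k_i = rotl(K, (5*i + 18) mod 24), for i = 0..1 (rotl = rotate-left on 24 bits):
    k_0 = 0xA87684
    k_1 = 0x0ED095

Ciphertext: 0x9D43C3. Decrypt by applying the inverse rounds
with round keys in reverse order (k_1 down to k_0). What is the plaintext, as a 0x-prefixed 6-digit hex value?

s_0 = ciphertext = 0x9D43C3
s_1 = InvRound(s_0, k_1) = 0x9169D4
s_2 = InvRound(s_1, k_0) = 0xA7A916

0xA7A916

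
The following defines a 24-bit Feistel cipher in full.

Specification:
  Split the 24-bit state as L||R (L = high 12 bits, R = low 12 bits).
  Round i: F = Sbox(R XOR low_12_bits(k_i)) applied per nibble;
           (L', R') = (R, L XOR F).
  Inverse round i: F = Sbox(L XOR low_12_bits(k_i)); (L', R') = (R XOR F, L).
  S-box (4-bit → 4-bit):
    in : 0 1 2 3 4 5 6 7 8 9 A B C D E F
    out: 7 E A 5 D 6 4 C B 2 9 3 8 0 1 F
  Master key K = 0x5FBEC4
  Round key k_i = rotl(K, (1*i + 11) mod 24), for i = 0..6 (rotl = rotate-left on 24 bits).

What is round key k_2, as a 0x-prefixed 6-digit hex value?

K = 0x5FBEC4
k_0 = rotl(K, (1*0+11) mod 24) = rotl(K, 11) = 0xF622FD
k_1 = rotl(K, (1*1+11) mod 24) = rotl(K, 12) = 0xEC45FB
k_2 = rotl(K, (1*2+11) mod 24) = rotl(K, 13) = 0xD88BF7

0xD88BF7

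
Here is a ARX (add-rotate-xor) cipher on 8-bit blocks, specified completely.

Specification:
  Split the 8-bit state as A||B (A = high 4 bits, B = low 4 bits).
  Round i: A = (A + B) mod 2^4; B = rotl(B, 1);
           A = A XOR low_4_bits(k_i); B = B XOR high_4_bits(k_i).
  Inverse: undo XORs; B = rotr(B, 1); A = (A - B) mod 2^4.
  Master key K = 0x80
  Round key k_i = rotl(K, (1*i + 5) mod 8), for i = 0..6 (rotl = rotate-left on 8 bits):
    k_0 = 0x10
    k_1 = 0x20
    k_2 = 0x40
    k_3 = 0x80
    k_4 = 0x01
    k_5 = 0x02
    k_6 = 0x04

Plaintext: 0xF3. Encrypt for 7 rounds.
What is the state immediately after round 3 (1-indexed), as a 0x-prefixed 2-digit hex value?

s_0 = plaintext = 0xF3
s_1 = Round(s_0, k_0) = 0x27
s_2 = Round(s_1, k_1) = 0x9C
s_3 = Round(s_2, k_2) = 0x5D
s_4 = Round(s_3, k_3) = 0x23
s_5 = Round(s_4, k_4) = 0x46
s_6 = Round(s_5, k_5) = 0x8C
s_7 = Round(s_6, k_6) = 0x09

0x5D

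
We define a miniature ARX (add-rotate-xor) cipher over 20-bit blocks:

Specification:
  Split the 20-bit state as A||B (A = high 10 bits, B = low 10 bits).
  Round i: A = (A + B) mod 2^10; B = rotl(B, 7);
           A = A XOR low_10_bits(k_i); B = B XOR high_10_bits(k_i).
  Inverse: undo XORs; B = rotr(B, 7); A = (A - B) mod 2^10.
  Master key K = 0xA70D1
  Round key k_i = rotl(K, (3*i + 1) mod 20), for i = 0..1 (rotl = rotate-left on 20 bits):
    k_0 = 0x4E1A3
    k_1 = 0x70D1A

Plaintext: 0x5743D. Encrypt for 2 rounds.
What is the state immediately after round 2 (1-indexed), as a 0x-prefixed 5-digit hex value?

0xB8A34

s_0 = plaintext = 0x5743D
s_1 = Round(s_0, k_0) = 0x0E7BF
s_2 = Round(s_1, k_1) = 0xB8A34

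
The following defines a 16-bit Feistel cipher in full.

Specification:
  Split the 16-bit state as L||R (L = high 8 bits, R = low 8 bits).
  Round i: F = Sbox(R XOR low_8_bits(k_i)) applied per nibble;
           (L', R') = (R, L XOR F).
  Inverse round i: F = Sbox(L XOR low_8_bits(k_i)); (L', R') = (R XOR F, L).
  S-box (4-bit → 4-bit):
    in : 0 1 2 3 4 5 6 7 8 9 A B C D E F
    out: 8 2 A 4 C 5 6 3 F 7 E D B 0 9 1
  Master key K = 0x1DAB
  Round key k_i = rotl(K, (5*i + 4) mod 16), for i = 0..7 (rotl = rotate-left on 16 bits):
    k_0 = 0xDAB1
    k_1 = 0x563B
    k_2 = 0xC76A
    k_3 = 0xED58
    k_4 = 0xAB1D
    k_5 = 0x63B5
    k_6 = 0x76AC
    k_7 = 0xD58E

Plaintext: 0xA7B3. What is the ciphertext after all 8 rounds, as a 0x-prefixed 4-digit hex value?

0x98FA

s_0 = plaintext = 0xA7B3
s_1 = Round(s_0, k_0) = 0xB32D
s_2 = Round(s_1, k_1) = 0x2D95
s_3 = Round(s_2, k_2) = 0x953C
s_4 = Round(s_3, k_3) = 0x3CF9
s_5 = Round(s_4, k_4) = 0xF9A0
s_6 = Round(s_5, k_5) = 0xA0DC
s_7 = Round(s_6, k_6) = 0xDC98
s_8 = Round(s_7, k_7) = 0x98FA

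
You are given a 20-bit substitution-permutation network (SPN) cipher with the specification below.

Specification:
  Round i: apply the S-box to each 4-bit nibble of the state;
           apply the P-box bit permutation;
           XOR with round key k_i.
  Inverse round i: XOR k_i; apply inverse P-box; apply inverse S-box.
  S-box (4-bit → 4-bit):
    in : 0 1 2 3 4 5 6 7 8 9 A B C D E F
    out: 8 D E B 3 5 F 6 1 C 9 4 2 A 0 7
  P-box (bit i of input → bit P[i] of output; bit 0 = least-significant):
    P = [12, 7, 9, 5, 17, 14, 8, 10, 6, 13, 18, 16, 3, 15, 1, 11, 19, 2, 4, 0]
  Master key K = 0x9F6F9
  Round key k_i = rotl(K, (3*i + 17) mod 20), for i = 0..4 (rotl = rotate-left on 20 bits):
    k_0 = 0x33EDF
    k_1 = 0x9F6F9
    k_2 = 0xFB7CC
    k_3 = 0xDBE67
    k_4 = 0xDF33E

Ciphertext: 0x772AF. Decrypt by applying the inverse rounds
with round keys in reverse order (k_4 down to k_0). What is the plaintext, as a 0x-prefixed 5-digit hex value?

0xEB129

s_0 = ciphertext = 0x772AF
s_1 = InvRound(s_0, k_4) = 0x1CE5C
s_2 = InvRound(s_1, k_3) = 0x157CA
s_3 = InvRound(s_2, k_2) = 0x4774E
s_4 = InvRound(s_3, k_1) = 0x679BD
s_5 = InvRound(s_4, k_0) = 0xEB129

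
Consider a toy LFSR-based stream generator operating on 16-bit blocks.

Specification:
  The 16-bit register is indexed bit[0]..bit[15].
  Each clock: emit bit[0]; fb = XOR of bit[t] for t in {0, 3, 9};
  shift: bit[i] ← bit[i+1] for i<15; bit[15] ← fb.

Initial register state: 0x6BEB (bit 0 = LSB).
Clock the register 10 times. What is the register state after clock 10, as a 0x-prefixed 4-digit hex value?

reg_0 = 0x6BEB
clock 1: out=1, reg = 0xB5F5
clock 2: out=1, reg = 0xDAFA
clock 3: out=0, reg = 0x6D7D
clock 4: out=1, reg = 0x36BE
clock 5: out=0, reg = 0x1B5F
clock 6: out=1, reg = 0x8DAF
clock 7: out=1, reg = 0x46D7
clock 8: out=1, reg = 0x236B
clock 9: out=1, reg = 0x91B5
clock 10: out=1, reg = 0xC8DA

0xC8DA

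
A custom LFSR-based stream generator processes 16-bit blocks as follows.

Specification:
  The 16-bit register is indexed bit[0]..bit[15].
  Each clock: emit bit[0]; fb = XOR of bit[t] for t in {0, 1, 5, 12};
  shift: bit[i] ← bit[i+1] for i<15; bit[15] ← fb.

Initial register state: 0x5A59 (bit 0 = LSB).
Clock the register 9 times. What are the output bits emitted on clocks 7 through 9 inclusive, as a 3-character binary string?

100

reg_0 = 0x5A59
clock 1: out=1, reg = 0x2D2C
clock 2: out=0, reg = 0x9696
clock 3: out=0, reg = 0x4B4B
clock 4: out=1, reg = 0x25A5
clock 5: out=1, reg = 0x12D2
clock 6: out=0, reg = 0x0969
clock 7: out=1, reg = 0x04B4
clock 8: out=0, reg = 0x825A
clock 9: out=0, reg = 0xC12D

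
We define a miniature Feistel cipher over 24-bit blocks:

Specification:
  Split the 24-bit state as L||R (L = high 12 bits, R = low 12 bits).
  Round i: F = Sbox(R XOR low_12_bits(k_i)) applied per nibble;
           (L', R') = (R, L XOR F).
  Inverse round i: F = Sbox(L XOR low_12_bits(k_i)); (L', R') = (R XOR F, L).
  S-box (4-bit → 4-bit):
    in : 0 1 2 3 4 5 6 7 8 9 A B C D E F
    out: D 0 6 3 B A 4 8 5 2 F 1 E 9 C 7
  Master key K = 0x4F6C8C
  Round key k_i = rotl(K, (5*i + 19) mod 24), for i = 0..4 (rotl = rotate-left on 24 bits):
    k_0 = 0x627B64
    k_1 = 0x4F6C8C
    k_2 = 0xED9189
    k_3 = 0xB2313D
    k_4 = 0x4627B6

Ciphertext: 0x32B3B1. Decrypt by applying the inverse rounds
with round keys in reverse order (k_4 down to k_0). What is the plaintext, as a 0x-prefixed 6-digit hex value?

0x0C73C1

s_0 = ciphertext = 0x32B3B1
s_1 = InvRound(s_0, k_4) = 0x89832B
s_2 = InvRound(s_1, k_3) = 0x1D1898
s_3 = InvRound(s_2, k_2) = 0x53D1D1
s_4 = InvRound(s_3, k_1) = 0x3C153D
s_5 = InvRound(s_4, k_0) = 0x0C73C1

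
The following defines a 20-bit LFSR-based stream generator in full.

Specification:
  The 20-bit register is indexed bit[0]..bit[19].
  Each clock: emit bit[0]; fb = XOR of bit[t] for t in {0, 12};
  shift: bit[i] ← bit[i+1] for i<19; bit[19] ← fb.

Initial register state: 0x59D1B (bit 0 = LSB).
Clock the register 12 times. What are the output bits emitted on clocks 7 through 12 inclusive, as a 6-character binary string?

001011

reg_0 = 0x59D1B
clock 1: out=1, reg = 0x2CE8D
clock 2: out=1, reg = 0x96746
clock 3: out=0, reg = 0x4B3A3
clock 4: out=1, reg = 0x259D1
clock 5: out=1, reg = 0x12CE8
clock 6: out=0, reg = 0x09674
clock 7: out=0, reg = 0x84B3A
clock 8: out=0, reg = 0x4259D
clock 9: out=1, reg = 0xA12CE
clock 10: out=0, reg = 0xD0967
clock 11: out=1, reg = 0xE84B3
clock 12: out=1, reg = 0xF4259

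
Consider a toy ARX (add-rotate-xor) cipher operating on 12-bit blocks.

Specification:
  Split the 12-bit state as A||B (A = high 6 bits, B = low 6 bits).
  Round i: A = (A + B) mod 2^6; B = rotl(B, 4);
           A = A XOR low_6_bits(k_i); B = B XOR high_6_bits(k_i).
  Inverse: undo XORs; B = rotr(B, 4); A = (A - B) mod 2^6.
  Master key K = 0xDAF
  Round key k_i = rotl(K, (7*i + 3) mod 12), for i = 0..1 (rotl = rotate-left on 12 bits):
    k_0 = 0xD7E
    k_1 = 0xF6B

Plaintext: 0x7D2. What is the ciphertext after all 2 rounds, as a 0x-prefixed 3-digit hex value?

0x2E9

s_0 = plaintext = 0x7D2
s_1 = Round(s_0, k_0) = 0x3D1
s_2 = Round(s_1, k_1) = 0x2E9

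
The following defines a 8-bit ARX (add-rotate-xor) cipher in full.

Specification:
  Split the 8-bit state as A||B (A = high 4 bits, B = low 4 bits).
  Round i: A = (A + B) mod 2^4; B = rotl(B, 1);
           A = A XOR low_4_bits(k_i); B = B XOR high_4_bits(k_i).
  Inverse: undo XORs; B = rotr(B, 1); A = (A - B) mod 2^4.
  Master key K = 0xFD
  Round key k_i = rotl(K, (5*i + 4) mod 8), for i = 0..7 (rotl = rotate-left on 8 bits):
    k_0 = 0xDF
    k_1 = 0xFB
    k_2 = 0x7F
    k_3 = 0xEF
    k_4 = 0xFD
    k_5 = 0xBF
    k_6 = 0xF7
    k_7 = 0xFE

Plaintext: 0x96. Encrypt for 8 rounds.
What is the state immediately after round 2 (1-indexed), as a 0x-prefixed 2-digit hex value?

s_0 = plaintext = 0x96
s_1 = Round(s_0, k_0) = 0x01
s_2 = Round(s_1, k_1) = 0xAD
s_3 = Round(s_2, k_2) = 0x8C
s_4 = Round(s_3, k_3) = 0xB7
s_5 = Round(s_4, k_4) = 0xF1
s_6 = Round(s_5, k_5) = 0xF9
s_7 = Round(s_6, k_6) = 0xFC
s_8 = Round(s_7, k_7) = 0x56

0xAD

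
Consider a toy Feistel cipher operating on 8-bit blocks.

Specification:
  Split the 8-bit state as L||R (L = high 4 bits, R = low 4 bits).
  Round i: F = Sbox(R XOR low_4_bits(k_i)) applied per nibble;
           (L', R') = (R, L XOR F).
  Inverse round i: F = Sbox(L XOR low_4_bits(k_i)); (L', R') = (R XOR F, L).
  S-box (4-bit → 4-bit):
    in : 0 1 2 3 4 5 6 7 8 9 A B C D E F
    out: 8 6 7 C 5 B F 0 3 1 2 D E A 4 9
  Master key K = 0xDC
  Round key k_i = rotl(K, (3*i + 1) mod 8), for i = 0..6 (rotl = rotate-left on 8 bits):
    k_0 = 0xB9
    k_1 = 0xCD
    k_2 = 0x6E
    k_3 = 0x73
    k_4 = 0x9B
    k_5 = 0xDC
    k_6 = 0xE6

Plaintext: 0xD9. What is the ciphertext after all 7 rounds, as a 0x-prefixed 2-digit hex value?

0x93

s_0 = plaintext = 0xD9
s_1 = Round(s_0, k_0) = 0x95
s_2 = Round(s_1, k_1) = 0x5A
s_3 = Round(s_2, k_2) = 0xA0
s_4 = Round(s_3, k_3) = 0x06
s_5 = Round(s_4, k_4) = 0x6A
s_6 = Round(s_5, k_5) = 0xA9
s_7 = Round(s_6, k_6) = 0x93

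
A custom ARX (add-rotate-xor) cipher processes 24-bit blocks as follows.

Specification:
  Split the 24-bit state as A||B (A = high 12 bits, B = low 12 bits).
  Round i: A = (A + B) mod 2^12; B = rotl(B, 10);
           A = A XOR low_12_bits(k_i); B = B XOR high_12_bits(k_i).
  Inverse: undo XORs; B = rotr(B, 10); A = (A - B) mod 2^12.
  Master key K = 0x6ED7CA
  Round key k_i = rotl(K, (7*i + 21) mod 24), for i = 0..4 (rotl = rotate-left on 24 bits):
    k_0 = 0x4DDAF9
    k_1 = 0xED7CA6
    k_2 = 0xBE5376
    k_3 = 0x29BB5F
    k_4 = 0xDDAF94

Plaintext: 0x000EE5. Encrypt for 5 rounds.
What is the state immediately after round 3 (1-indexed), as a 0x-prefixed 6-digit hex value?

0xA42066

s_0 = plaintext = 0x000EE5
s_1 = Round(s_0, k_0) = 0x41C364
s_2 = Round(s_1, k_1) = 0xB26E0E
s_3 = Round(s_2, k_2) = 0xA42066
s_4 = Round(s_3, k_3) = 0x1F7A82
s_5 = Round(s_4, k_4) = 0x3ED77A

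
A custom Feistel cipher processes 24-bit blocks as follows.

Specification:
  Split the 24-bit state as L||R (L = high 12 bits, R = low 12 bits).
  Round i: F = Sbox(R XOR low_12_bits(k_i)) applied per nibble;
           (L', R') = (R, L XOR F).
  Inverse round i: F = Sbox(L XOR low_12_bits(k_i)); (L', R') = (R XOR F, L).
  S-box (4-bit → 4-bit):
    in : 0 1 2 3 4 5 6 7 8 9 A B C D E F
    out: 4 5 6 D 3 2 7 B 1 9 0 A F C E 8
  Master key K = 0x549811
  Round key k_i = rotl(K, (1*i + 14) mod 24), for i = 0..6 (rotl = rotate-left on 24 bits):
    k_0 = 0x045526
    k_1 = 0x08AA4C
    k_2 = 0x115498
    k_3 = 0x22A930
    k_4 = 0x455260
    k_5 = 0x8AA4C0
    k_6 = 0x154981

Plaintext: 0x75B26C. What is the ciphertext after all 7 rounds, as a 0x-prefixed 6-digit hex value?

0x5F7BD4

s_0 = plaintext = 0x75B26C
s_1 = Round(s_0, k_0) = 0x26CC6B
s_2 = Round(s_1, k_1) = 0xC6B507
s_3 = Round(s_2, k_2) = 0x5079F3
s_4 = Round(s_3, k_3) = 0x9F31FA
s_5 = Round(s_4, k_4) = 0x1FA463
s_6 = Round(s_5, k_5) = 0x4635F7
s_7 = Round(s_6, k_6) = 0x5F7BD4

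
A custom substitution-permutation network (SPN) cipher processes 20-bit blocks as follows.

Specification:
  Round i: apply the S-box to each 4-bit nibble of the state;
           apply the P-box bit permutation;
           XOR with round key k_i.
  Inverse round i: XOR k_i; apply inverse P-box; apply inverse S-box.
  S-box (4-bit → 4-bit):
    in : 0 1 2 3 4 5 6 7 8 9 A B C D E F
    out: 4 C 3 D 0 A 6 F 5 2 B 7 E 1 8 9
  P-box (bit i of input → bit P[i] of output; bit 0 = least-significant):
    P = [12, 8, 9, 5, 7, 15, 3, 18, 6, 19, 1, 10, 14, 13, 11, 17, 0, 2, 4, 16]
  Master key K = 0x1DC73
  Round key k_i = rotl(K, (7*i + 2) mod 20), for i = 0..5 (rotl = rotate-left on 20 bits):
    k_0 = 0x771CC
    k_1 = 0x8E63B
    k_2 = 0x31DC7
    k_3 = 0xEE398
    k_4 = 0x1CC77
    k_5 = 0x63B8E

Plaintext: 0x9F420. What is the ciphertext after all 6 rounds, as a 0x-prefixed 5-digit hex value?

0xA37A7

s_0 = plaintext = 0x9F420
s_1 = Round(s_0, k_0) = 0x5B348
s_2 = Round(s_1, k_1) = 0x9987D
s_3 = Round(s_2, k_2) = 0x7AD09
s_4 = Round(s_3, k_3) = 0xD82C5
s_5 = Round(s_4, k_4) = 0xD051E
s_6 = Round(s_5, k_5) = 0xA37A7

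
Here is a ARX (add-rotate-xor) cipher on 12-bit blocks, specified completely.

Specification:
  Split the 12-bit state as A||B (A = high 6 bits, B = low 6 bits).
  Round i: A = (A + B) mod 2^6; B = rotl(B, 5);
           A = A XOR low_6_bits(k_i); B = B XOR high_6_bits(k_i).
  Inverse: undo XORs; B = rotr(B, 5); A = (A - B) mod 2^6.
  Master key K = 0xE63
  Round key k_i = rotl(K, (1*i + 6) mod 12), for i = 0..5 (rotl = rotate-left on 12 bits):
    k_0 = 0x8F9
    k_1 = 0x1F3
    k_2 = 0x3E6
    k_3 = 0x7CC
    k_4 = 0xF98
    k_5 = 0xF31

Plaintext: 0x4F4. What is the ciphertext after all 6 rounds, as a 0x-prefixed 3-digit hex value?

s_0 = plaintext = 0x4F4
s_1 = Round(s_0, k_0) = 0xFB9
s_2 = Round(s_1, k_1) = 0x13B
s_3 = Round(s_2, k_2) = 0x672
s_4 = Round(s_3, k_3) = 0x1C6
s_5 = Round(s_4, k_4) = 0x57D
s_6 = Round(s_5, k_5) = 0x8C2

0x8C2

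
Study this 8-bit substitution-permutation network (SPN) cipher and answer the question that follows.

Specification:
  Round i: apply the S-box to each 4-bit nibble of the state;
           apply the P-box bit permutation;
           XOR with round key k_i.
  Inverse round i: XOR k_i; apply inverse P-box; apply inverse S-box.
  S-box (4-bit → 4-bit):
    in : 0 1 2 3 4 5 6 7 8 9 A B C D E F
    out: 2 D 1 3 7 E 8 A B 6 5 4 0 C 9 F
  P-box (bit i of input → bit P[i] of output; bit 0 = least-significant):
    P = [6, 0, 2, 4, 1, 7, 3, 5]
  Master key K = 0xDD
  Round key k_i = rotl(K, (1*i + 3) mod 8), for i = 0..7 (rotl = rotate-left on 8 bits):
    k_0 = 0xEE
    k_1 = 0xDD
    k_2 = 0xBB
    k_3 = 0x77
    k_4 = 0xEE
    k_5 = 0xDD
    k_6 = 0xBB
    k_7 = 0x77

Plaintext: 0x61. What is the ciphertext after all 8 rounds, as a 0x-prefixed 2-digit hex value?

0x55

s_0 = plaintext = 0x61
s_1 = Round(s_0, k_0) = 0x9A
s_2 = Round(s_1, k_1) = 0x11
s_3 = Round(s_2, k_2) = 0xC5
s_4 = Round(s_3, k_3) = 0x62
s_5 = Round(s_4, k_4) = 0x8E
s_6 = Round(s_5, k_5) = 0x2F
s_7 = Round(s_6, k_6) = 0xEC
s_8 = Round(s_7, k_7) = 0x55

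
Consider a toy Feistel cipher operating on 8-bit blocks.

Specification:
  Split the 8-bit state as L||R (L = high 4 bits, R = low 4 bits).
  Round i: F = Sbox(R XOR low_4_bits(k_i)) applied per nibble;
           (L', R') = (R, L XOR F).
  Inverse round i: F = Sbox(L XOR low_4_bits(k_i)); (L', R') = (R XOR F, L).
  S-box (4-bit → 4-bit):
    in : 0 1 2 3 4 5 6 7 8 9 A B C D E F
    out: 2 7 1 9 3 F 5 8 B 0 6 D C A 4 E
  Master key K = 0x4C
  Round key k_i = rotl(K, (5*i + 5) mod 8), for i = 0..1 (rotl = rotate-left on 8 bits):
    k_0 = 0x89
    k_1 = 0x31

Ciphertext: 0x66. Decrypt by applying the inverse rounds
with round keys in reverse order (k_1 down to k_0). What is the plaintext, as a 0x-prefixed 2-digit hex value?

s_0 = ciphertext = 0x66
s_1 = InvRound(s_0, k_1) = 0xE6
s_2 = InvRound(s_1, k_0) = 0xEE

0xEE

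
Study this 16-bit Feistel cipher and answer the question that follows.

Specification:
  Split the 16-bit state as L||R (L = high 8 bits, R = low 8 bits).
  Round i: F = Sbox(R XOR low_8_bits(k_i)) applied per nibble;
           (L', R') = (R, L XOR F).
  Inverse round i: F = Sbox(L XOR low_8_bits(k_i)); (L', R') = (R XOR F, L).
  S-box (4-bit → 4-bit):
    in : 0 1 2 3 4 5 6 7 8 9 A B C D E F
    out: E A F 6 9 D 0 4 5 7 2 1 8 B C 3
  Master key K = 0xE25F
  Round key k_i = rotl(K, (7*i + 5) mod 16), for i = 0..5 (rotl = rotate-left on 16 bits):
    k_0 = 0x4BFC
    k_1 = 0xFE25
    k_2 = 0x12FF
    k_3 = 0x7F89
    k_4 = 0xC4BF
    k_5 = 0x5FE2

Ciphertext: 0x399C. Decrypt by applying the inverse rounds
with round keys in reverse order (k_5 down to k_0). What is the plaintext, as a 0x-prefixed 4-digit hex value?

0x01B9

s_0 = ciphertext = 0x399C
s_1 = InvRound(s_0, k_5) = 0x2D39
s_2 = InvRound(s_1, k_4) = 0x462D
s_3 = InvRound(s_2, k_3) = 0xAE46
s_4 = InvRound(s_3, k_2) = 0x9CAE
s_5 = InvRound(s_4, k_1) = 0xB99C
s_6 = InvRound(s_5, k_0) = 0x01B9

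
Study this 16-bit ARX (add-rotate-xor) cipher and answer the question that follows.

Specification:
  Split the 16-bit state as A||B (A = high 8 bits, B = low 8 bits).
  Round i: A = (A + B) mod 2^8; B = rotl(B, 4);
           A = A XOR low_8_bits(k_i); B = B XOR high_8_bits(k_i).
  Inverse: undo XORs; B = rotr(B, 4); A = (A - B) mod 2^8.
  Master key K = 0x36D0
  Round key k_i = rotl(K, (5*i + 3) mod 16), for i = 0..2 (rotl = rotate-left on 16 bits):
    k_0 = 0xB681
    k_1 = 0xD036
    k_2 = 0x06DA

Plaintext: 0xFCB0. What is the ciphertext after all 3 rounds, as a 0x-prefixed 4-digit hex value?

s_0 = plaintext = 0xFCB0
s_1 = Round(s_0, k_0) = 0x2DBD
s_2 = Round(s_1, k_1) = 0xDC0B
s_3 = Round(s_2, k_2) = 0x3DB6

0x3DB6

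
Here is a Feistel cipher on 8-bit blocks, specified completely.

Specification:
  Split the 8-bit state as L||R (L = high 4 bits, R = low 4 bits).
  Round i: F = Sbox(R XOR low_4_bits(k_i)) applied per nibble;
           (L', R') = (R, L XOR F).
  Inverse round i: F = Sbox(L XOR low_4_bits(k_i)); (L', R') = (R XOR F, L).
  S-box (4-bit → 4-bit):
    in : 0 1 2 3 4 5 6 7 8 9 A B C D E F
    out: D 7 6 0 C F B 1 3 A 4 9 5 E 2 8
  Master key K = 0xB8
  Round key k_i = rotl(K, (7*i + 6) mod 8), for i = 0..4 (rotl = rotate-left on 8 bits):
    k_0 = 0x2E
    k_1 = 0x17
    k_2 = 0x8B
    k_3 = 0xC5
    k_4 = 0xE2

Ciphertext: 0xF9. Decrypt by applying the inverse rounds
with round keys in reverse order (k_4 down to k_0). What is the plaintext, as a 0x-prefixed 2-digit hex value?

s_0 = ciphertext = 0xF9
s_1 = InvRound(s_0, k_4) = 0x7F
s_2 = InvRound(s_1, k_3) = 0x97
s_3 = InvRound(s_2, k_2) = 0x19
s_4 = InvRound(s_3, k_1) = 0x21
s_5 = InvRound(s_4, k_0) = 0x42

0x42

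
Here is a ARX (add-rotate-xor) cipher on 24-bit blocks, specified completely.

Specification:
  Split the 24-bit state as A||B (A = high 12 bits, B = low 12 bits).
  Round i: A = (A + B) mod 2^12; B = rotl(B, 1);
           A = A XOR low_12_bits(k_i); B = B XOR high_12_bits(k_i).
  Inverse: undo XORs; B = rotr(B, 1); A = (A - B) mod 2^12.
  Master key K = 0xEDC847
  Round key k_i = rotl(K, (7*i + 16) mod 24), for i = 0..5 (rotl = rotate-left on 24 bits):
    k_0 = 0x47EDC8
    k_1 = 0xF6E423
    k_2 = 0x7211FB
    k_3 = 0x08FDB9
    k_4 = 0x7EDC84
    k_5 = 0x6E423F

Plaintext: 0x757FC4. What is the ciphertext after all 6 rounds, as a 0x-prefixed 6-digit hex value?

0x1F4A11

s_0 = plaintext = 0x757FC4
s_1 = Round(s_0, k_0) = 0xAD3BF7
s_2 = Round(s_1, k_1) = 0x2E9881
s_3 = Round(s_2, k_2) = 0xA91622
s_4 = Round(s_3, k_3) = 0xD0ACCB
s_5 = Round(s_4, k_4) = 0x551E7A
s_6 = Round(s_5, k_5) = 0x1F4A11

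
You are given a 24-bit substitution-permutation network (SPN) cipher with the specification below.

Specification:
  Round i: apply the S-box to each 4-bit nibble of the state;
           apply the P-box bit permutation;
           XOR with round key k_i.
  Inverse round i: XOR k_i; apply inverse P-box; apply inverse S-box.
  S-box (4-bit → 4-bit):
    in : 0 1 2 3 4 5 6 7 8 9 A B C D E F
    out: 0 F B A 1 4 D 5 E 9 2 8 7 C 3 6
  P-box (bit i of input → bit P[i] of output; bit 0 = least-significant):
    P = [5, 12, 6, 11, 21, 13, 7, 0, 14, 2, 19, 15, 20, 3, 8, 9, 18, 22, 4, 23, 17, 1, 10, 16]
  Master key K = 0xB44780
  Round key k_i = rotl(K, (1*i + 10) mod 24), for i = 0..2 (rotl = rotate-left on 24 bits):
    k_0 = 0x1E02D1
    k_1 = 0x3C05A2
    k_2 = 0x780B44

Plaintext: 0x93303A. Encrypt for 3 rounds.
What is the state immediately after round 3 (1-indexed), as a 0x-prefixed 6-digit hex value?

s_0 = plaintext = 0x93303A
s_1 = Round(s_0, k_0) = 0xDD30D8
s_2 = Round(s_1, k_1) = 0xBD1B7B
s_3 = Round(s_2, k_2) = 0xC980DC

0xC980DC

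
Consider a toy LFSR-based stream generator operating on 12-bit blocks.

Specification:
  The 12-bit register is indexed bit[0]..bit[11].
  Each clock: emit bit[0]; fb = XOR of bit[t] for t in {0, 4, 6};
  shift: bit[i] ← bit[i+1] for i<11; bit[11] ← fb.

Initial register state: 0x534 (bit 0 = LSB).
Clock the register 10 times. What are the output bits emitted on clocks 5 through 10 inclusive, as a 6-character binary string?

reg_0 = 0x534
clock 1: out=0, reg = 0xA9A
clock 2: out=0, reg = 0xD4D
clock 3: out=1, reg = 0x6A6
clock 4: out=0, reg = 0x353
clock 5: out=1, reg = 0x9A9
clock 6: out=1, reg = 0xCD4
clock 7: out=0, reg = 0x66A
clock 8: out=0, reg = 0xB35
clock 9: out=1, reg = 0x59A
clock 10: out=0, reg = 0xACD

110010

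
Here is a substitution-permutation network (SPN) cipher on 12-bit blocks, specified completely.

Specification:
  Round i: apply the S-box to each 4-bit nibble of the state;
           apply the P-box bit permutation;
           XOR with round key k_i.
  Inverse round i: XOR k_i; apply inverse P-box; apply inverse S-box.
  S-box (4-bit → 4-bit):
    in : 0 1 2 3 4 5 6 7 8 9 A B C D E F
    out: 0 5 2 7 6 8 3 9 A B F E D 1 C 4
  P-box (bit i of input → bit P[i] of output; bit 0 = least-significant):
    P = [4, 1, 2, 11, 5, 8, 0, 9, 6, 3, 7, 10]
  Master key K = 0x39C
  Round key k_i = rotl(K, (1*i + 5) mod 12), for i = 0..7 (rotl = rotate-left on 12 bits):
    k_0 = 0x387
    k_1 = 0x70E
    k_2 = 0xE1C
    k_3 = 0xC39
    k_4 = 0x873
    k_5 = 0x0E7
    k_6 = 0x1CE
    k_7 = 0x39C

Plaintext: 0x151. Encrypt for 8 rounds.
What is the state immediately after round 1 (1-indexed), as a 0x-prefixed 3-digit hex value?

s_0 = plaintext = 0x151
s_1 = Round(s_0, k_0) = 0x153
s_2 = Round(s_1, k_1) = 0x5D8
s_3 = Round(s_2, k_2) = 0x23E
s_4 = Round(s_3, k_3) = 0x514
s_5 = Round(s_4, k_4) = 0xC54
s_6 = Round(s_5, k_5) = 0x621
s_7 = Round(s_6, k_6) = 0x092
s_8 = Round(s_7, k_7) = 0x0BE

0x153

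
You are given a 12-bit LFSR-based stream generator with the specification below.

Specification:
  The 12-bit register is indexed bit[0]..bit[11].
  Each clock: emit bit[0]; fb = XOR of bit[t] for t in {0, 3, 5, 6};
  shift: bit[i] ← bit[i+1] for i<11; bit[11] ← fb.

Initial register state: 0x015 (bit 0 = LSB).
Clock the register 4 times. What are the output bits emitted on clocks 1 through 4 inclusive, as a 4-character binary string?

reg_0 = 0x015
clock 1: out=1, reg = 0x80A
clock 2: out=0, reg = 0xC05
clock 3: out=1, reg = 0xE02
clock 4: out=0, reg = 0x701

1010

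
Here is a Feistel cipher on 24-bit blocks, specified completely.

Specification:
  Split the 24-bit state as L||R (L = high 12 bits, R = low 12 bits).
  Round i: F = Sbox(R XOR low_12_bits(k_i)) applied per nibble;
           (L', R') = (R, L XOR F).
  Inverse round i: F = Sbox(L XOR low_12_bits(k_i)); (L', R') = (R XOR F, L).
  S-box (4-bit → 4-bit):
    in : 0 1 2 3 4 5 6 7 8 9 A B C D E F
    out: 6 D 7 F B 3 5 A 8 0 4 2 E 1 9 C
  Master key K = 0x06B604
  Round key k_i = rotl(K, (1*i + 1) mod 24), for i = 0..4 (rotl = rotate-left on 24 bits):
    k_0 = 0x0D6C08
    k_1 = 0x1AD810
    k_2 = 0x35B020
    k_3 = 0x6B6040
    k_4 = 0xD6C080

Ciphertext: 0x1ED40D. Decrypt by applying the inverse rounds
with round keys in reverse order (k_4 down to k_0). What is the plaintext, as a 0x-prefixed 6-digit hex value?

s_0 = ciphertext = 0x1ED40D
s_1 = InvRound(s_0, k_4) = 0x95C1ED
s_2 = InvRound(s_1, k_3) = 0x13395C
s_3 = InvRound(s_2, k_2) = 0x483133
s_4 = InvRound(s_3, k_1) = 0xF3C483
s_5 = InvRound(s_4, k_0) = 0xB78F3C

0xB78F3C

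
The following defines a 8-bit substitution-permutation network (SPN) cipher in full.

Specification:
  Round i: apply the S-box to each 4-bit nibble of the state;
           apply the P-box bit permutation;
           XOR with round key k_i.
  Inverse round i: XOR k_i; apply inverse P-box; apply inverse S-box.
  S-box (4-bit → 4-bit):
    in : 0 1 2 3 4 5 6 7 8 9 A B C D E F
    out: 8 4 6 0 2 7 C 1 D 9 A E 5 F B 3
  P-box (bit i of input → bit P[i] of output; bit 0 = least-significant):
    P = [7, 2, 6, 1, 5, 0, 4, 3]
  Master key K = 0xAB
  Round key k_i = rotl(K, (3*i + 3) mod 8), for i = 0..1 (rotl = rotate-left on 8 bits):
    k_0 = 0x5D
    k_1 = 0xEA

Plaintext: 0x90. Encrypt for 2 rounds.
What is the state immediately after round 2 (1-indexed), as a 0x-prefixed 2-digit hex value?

s_0 = plaintext = 0x90
s_1 = Round(s_0, k_0) = 0x77
s_2 = Round(s_1, k_1) = 0x4A

0x4A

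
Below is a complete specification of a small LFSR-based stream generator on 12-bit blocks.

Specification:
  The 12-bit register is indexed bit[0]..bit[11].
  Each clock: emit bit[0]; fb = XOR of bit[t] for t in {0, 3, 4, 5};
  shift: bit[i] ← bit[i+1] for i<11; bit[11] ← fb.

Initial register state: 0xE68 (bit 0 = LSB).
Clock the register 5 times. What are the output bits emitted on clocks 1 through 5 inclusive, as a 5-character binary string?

reg_0 = 0xE68
clock 1: out=0, reg = 0x734
clock 2: out=0, reg = 0x39A
clock 3: out=0, reg = 0x1CD
clock 4: out=1, reg = 0x0E6
clock 5: out=0, reg = 0x873

00010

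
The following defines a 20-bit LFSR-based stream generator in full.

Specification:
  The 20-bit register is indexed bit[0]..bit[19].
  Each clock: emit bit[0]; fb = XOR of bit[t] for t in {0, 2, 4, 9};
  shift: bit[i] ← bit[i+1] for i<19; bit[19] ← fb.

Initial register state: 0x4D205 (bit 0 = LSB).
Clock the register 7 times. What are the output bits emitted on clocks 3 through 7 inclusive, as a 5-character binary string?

reg_0 = 0x4D205
clock 1: out=1, reg = 0xA6902
clock 2: out=0, reg = 0x53481
clock 3: out=1, reg = 0xA9A40
clock 4: out=0, reg = 0xD4D20
clock 5: out=0, reg = 0x6A690
clock 6: out=0, reg = 0x35348
clock 7: out=0, reg = 0x9A9A4

10000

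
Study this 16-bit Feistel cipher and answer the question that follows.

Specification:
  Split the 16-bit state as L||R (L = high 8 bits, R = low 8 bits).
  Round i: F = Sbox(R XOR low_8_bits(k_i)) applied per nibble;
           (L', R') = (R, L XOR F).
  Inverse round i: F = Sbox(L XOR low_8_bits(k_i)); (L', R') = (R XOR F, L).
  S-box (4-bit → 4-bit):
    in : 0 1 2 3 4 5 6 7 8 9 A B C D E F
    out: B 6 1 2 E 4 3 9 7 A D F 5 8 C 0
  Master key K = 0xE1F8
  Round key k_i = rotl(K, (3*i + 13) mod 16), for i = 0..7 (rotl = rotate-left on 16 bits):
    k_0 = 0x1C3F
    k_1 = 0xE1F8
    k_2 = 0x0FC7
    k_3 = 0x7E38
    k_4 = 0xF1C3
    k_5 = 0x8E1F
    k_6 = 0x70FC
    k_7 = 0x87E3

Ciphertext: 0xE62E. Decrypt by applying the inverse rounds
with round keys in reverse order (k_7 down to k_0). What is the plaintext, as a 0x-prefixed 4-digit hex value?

s_0 = ciphertext = 0xE62E
s_1 = InvRound(s_0, k_7) = 0x9AE6
s_2 = InvRound(s_1, k_6) = 0xD59A
s_3 = InvRound(s_2, k_5) = 0xC7D5
s_4 = InvRound(s_3, k_4) = 0x6BC7
s_5 = InvRound(s_4, k_3) = 0x856B
s_6 = InvRound(s_5, k_2) = 0x8A85
s_7 = InvRound(s_6, k_1) = 0x148A
s_8 = InvRound(s_7, k_0) = 0x9514

0x9514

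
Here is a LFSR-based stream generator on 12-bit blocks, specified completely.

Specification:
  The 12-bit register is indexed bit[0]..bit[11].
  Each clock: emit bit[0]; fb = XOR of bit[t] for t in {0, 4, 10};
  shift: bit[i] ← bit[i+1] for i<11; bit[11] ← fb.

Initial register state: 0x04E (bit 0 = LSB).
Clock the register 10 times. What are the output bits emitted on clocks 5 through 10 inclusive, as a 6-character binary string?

001000

reg_0 = 0x04E
clock 1: out=0, reg = 0x027
clock 2: out=1, reg = 0x813
clock 3: out=1, reg = 0x409
clock 4: out=1, reg = 0x204
clock 5: out=0, reg = 0x102
clock 6: out=0, reg = 0x081
clock 7: out=1, reg = 0x840
clock 8: out=0, reg = 0x420
clock 9: out=0, reg = 0xA10
clock 10: out=0, reg = 0xD08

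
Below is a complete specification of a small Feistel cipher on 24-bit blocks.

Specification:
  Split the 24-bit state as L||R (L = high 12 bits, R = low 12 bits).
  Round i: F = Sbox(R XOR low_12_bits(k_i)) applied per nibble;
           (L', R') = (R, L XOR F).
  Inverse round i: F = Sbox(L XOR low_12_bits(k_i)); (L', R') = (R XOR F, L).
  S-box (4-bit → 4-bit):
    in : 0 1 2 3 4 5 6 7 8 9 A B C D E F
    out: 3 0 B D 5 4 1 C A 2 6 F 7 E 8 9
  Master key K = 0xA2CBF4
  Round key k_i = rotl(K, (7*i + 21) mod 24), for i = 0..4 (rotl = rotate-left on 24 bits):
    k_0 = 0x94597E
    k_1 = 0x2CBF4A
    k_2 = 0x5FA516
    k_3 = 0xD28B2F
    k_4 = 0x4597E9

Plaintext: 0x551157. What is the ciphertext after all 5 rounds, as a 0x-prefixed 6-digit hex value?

s_0 = plaintext = 0x551157
s_1 = Round(s_0, k_0) = 0x157FE3
s_2 = Round(s_1, k_1) = 0xFE3235
s_3 = Round(s_2, k_2) = 0x23535E
s_4 = Round(s_3, k_3) = 0x35E8F5
s_5 = Round(s_4, k_4) = 0x8F5A59

0x8F5A59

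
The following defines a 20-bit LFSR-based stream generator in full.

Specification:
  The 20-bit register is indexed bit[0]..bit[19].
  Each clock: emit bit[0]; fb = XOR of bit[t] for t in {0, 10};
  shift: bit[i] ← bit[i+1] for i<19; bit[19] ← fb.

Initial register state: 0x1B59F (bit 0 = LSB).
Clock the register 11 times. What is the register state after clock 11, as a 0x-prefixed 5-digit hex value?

reg_0 = 0x1B59F
clock 1: out=1, reg = 0x0DACF
clock 2: out=1, reg = 0x86D67
clock 3: out=1, reg = 0x436B3
clock 4: out=1, reg = 0x21B59
clock 5: out=1, reg = 0x90DAC
clock 6: out=0, reg = 0xC86D6
clock 7: out=0, reg = 0xE436B
clock 8: out=1, reg = 0xF21B5
clock 9: out=1, reg = 0xF90DA
clock 10: out=0, reg = 0x7C86D
clock 11: out=1, reg = 0xBE436

0xBE436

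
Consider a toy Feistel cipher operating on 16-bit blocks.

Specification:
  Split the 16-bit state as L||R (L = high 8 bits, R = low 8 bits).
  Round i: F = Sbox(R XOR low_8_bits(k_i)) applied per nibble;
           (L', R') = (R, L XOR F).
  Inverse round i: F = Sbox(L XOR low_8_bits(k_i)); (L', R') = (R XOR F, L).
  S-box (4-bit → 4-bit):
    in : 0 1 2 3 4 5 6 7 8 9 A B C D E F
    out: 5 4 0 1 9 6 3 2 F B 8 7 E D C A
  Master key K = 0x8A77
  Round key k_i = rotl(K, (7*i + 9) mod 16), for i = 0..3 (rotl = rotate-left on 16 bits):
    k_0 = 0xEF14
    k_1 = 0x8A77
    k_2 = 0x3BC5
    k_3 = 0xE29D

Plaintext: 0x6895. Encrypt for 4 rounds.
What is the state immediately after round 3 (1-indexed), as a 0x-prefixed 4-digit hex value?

s_0 = plaintext = 0x6895
s_1 = Round(s_0, k_0) = 0x959C
s_2 = Round(s_1, k_1) = 0x9C52
s_3 = Round(s_2, k_2) = 0x522E
s_4 = Round(s_3, k_3) = 0x2E23

0x522E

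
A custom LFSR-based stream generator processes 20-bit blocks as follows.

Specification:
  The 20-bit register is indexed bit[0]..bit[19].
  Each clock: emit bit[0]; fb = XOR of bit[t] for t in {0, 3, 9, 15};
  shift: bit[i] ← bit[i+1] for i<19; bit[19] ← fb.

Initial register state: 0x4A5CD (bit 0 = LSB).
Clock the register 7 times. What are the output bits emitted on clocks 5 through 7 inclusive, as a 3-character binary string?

reg_0 = 0x4A5CD
clock 1: out=1, reg = 0xA52E6
clock 2: out=0, reg = 0xD2973
clock 3: out=1, reg = 0xE94B9
clock 4: out=1, reg = 0xF4A5C
clock 5: out=0, reg = 0x7A52E
clock 6: out=0, reg = 0x3D297
clock 7: out=1, reg = 0x9E94B

001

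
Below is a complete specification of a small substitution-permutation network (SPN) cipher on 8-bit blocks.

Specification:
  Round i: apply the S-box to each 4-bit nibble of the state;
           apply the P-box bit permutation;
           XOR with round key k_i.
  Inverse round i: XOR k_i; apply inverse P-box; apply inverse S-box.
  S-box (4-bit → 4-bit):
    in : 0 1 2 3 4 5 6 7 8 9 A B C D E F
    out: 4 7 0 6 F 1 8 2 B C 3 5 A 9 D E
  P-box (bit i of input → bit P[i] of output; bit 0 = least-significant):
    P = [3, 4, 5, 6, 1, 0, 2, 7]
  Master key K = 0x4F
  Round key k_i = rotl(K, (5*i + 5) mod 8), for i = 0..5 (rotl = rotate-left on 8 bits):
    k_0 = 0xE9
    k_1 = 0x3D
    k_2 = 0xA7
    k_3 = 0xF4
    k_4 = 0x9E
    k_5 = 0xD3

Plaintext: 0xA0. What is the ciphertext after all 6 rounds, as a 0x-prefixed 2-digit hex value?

s_0 = plaintext = 0xA0
s_1 = Round(s_0, k_0) = 0xCA
s_2 = Round(s_1, k_1) = 0xA4
s_3 = Round(s_2, k_2) = 0xDC
s_4 = Round(s_3, k_3) = 0x26
s_5 = Round(s_4, k_4) = 0xDE
s_6 = Round(s_5, k_5) = 0x39

0x39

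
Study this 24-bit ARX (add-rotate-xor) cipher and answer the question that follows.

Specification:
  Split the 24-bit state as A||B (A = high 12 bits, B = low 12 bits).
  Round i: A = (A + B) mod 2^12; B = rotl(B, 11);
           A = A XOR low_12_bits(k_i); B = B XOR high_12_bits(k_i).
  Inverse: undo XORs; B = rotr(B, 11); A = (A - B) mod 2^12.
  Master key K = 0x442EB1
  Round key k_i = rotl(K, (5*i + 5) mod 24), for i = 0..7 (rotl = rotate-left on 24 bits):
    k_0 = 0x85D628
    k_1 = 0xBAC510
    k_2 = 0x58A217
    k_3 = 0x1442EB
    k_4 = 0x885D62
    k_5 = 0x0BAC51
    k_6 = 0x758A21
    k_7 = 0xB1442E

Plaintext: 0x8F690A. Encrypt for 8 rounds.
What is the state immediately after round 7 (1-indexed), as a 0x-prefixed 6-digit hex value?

0x39A33A

s_0 = plaintext = 0x8F690A
s_1 = Round(s_0, k_0) = 0x428CD8
s_2 = Round(s_1, k_1) = 0x410DC0
s_3 = Round(s_2, k_2) = 0x3C736A
s_4 = Round(s_3, k_3) = 0x5DA0F1
s_5 = Round(s_4, k_4) = 0xBA90FD
s_6 = Round(s_5, k_5) = 0x0F78C4
s_7 = Round(s_6, k_6) = 0x39A33A
s_8 = Round(s_7, k_7) = 0x2FAA89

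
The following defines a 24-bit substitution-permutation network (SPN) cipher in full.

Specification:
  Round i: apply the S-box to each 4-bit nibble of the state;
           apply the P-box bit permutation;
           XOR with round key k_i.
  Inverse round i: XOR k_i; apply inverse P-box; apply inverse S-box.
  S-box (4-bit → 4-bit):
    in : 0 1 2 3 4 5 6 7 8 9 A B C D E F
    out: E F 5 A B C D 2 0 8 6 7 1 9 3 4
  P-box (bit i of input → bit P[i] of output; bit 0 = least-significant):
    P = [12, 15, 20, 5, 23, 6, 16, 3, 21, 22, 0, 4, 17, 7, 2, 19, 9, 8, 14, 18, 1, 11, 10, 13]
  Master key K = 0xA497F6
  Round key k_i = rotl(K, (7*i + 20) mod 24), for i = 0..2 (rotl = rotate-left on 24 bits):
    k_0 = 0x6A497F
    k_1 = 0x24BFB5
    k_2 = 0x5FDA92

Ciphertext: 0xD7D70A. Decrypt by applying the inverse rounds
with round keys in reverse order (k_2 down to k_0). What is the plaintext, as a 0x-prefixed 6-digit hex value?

s_0 = ciphertext = 0xD7D70A
s_1 = InvRound(s_0, k_2) = 0xA739D8
s_2 = InvRound(s_1, k_1) = 0xFC2F13
s_3 = InvRound(s_2, k_0) = 0x562845

0x562845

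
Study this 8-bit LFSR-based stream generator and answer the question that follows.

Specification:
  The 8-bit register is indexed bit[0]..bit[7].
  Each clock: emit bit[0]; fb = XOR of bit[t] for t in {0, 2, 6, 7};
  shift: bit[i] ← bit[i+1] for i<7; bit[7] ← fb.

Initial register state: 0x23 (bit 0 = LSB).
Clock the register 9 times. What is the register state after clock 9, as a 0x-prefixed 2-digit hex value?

0x0A

reg_0 = 0x23
clock 1: out=1, reg = 0x91
clock 2: out=1, reg = 0x48
clock 3: out=0, reg = 0xA4
clock 4: out=0, reg = 0x52
clock 5: out=0, reg = 0xA9
clock 6: out=1, reg = 0x54
clock 7: out=0, reg = 0x2A
clock 8: out=0, reg = 0x15
clock 9: out=1, reg = 0x0A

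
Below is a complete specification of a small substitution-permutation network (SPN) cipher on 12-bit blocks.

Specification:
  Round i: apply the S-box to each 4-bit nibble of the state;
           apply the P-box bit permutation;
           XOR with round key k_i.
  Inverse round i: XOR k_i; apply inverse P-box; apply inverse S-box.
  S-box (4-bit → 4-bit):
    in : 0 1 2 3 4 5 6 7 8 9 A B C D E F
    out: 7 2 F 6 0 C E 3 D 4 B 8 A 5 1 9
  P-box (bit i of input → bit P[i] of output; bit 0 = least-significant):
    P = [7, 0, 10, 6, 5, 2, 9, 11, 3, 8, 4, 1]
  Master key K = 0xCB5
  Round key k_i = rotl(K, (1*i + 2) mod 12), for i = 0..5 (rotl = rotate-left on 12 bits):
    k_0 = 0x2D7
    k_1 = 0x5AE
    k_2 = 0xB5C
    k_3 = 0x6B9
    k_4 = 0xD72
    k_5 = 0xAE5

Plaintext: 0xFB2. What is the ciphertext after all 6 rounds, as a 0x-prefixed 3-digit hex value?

s_0 = plaintext = 0xFB2
s_1 = Round(s_0, k_0) = 0xE1C
s_2 = Round(s_1, k_1) = 0x5E3
s_3 = Round(s_2, k_2) = 0xF6F
s_4 = Round(s_3, k_3) = 0xC77
s_5 = Round(s_4, k_4) = 0xCD5
s_6 = Round(s_5, k_5) = 0xD87

0xD87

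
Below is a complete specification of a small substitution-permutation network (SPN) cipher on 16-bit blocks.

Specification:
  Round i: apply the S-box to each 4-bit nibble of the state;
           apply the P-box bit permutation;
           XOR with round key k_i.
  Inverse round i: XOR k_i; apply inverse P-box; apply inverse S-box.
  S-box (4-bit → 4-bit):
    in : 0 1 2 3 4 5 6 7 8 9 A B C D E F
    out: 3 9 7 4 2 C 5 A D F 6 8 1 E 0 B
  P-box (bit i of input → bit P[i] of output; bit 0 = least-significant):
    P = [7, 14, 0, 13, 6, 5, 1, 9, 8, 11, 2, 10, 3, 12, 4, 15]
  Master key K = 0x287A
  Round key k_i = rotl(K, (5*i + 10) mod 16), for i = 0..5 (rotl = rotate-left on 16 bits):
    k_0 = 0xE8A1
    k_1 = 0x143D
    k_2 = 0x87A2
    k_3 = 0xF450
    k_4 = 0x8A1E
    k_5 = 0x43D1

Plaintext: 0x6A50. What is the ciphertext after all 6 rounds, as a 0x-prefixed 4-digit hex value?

0x215C

s_0 = plaintext = 0x6A50
s_1 = Round(s_0, k_0) = 0xA23F
s_2 = Round(s_1, k_1) = 0x6DAB
s_3 = Round(s_2, k_2) = 0xAB9C
s_4 = Round(s_3, k_3) = 0xE2A2
s_5 = Round(s_4, k_4) = 0xC3B9
s_6 = Round(s_5, k_5) = 0x215C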